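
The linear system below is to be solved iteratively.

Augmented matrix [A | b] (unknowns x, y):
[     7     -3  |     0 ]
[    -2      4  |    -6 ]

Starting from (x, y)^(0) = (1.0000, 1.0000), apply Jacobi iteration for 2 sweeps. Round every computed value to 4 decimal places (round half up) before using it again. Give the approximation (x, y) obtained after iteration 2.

(-0.4286, -1.2857)

Iteration 1:
  x = (0 - (-3)·1.0000) / (7) = 0.4286
  y = (-6 - (-2)·1.0000) / (4) = -1.0000
Iteration 2:
  x = (0 - (-3)·-1.0000) / (7) = -0.4286
  y = (-6 - (-2)·0.4286) / (4) = -1.2857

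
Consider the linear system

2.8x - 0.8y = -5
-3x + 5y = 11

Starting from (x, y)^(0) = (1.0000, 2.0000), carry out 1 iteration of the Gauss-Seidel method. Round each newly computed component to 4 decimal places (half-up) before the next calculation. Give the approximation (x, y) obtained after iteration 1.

Iteration 1:
  x = (-5 - (-0.8)·2.0000) / (2.8) = -1.2143
  y = (11 - (-3)·-1.2143) / (5) = 1.4714

(-1.2143, 1.4714)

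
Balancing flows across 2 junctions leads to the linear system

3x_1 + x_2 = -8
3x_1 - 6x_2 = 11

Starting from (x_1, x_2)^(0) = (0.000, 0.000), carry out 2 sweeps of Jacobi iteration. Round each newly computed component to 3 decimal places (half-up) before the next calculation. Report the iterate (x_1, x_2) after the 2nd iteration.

(-2.056, -3.167)

Iteration 1:
  x_1 = (-8 - (1)·0.000) / (3) = -2.667
  x_2 = (11 - (3)·0.000) / (-6) = -1.833
Iteration 2:
  x_1 = (-8 - (1)·-1.833) / (3) = -2.056
  x_2 = (11 - (3)·-2.667) / (-6) = -3.167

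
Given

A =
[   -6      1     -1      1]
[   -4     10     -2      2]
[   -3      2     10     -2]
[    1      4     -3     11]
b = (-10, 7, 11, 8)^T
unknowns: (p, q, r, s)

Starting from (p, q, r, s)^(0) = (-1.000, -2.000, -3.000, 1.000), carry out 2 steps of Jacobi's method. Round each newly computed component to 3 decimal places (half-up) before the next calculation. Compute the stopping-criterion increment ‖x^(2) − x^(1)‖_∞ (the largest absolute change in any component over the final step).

2.135

Iteration 1:
  p = (-10 - (1)·-2.000 - (-1)·-3.000 - (1)·1.000) / (-6) = 2.000
  q = (7 - (-4)·-1.000 - (-2)·-3.000 - (2)·1.000) / (10) = -0.500
  r = (11 - (-3)·-1.000 - (2)·-2.000 - (-2)·1.000) / (10) = 1.400
  s = (8 - (1)·-1.000 - (4)·-2.000 - (-3)·-3.000) / (11) = 0.727
Iteration 2:
  p = (-10 - (1)·-0.500 - (-1)·1.400 - (1)·0.727) / (-6) = 1.471
  q = (7 - (-4)·2.000 - (-2)·1.400 - (2)·0.727) / (10) = 1.635
  r = (11 - (-3)·2.000 - (2)·-0.500 - (-2)·0.727) / (10) = 1.945
  s = (8 - (1)·2.000 - (4)·-0.500 - (-3)·1.400) / (11) = 1.109
Change: (-0.529, 2.135, 0.545, 0.382) → max |·| = 2.135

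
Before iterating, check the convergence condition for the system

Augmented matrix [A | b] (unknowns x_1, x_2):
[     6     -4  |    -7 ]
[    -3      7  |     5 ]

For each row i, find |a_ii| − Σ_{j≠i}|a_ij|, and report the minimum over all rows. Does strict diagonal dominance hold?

2

row 1: |6| − (4) = 2
row 2: |7| − (3) = 4
minimum over rows = 2 → strictly diagonally dominant (convergence guaranteed)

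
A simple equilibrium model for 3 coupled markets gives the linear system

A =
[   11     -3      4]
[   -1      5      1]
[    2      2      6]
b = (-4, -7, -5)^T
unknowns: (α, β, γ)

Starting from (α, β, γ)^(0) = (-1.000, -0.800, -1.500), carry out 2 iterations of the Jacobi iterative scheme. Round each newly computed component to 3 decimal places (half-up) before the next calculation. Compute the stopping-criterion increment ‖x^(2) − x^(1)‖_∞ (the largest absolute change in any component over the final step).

Iteration 1:
  α = (-4 - (-3)·-0.800 - (4)·-1.500) / (11) = -0.036
  β = (-7 - (-1)·-1.000 - (1)·-1.500) / (5) = -1.300
  γ = (-5 - (2)·-1.000 - (2)·-0.800) / (6) = -0.233
Iteration 2:
  α = (-4 - (-3)·-1.300 - (4)·-0.233) / (11) = -0.633
  β = (-7 - (-1)·-0.036 - (1)·-0.233) / (5) = -1.361
  γ = (-5 - (2)·-0.036 - (2)·-1.300) / (6) = -0.388
Change: (-0.597, -0.061, -0.155) → max |·| = 0.597

0.597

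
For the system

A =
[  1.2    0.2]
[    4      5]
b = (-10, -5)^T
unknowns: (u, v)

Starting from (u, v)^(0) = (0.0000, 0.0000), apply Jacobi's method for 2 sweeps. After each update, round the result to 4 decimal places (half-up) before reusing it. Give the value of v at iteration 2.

5.6666

Iteration 1:
  u = (-10 - (0.2)·0.0000) / (1.2) = -8.3333
  v = (-5 - (4)·0.0000) / (5) = -1.0000
Iteration 2:
  u = (-10 - (0.2)·-1.0000) / (1.2) = -8.1667
  v = (-5 - (4)·-8.3333) / (5) = 5.6666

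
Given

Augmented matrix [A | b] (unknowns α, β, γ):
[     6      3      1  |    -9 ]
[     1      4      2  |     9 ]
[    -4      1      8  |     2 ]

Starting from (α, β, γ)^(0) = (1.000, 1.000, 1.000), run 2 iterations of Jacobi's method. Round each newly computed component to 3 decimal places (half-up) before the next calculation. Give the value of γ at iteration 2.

-1.021

Iteration 1:
  α = (-9 - (3)·1.000 - (1)·1.000) / (6) = -2.167
  β = (9 - (1)·1.000 - (2)·1.000) / (4) = 1.500
  γ = (2 - (-4)·1.000 - (1)·1.000) / (8) = 0.625
Iteration 2:
  α = (-9 - (3)·1.500 - (1)·0.625) / (6) = -2.354
  β = (9 - (1)·-2.167 - (2)·0.625) / (4) = 2.479
  γ = (2 - (-4)·-2.167 - (1)·1.500) / (8) = -1.021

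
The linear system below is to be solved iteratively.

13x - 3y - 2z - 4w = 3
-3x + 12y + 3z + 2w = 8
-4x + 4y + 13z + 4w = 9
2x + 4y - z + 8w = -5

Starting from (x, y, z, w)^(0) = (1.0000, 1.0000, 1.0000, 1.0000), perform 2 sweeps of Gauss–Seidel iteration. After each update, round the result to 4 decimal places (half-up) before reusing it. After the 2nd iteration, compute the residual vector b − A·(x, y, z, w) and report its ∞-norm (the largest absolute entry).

1.8097

Iteration 1:
  x = (3 - (-3)·1.0000 - (-2)·1.0000 - (-4)·1.0000) / (13) = 0.9231
  y = (8 - (-3)·0.9231 - (3)·1.0000 - (2)·1.0000) / (12) = 0.4808
  z = (9 - (-4)·0.9231 - (4)·0.4808 - (4)·1.0000) / (13) = 0.5207
  w = (-5 - (2)·0.9231 - (4)·0.4808 - (-1)·0.5207) / (8) = -1.0311
Iteration 2:
  x = (3 - (-3)·0.4808 - (-2)·0.5207 - (-4)·-1.0311) / (13) = 0.1046
  y = (8 - (-3)·0.1046 - (3)·0.5207 - (2)·-1.0311) / (12) = 0.7345
  z = (9 - (-4)·0.1046 - (4)·0.7345 - (4)·-1.0311) / (13) = 0.8158
  w = (-5 - (2)·0.1046 - (4)·0.7345 - (-1)·0.8158) / (8) = -0.9164
Residual b − A·x = (1.8097, -1.1148, -0.4594, -0.0002); ∞-norm = 1.8097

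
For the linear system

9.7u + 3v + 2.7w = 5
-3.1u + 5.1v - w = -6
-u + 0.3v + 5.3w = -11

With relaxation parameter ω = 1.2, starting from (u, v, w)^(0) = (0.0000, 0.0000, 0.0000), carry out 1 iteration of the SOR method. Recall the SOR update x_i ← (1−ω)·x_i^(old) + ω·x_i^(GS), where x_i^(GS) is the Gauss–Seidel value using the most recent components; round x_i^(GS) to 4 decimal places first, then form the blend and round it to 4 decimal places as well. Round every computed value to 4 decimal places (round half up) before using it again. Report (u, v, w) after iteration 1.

(0.6186, -0.9606, -2.2853)

Iteration 1:
  u: GS value = (5 - (3)·0.0000 - (2.7)·0.0000) / (9.7) = 0.5155;  u ← (1−ω)·0.0000 + ω·0.5155 = 0.6186
  v: GS value = (-6 - (-3.1)·0.6186 - (-1)·0.0000) / (5.1) = -0.8005;  v ← (1−ω)·0.0000 + ω·-0.8005 = -0.9606
  w: GS value = (-11 - (-1)·0.6186 - (0.3)·-0.9606) / (5.3) = -1.9044;  w ← (1−ω)·0.0000 + ω·-1.9044 = -2.2853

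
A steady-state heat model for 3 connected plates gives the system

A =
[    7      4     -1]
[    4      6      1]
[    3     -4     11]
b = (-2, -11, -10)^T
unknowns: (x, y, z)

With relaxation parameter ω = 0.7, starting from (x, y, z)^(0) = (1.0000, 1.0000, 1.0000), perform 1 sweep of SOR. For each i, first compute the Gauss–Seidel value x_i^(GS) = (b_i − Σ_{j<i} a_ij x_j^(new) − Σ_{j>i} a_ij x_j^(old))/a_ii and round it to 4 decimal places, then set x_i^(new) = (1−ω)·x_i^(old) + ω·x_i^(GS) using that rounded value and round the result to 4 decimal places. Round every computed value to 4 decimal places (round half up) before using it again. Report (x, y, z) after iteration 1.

(-0.2000, -1.0067, -0.5544)

Iteration 1:
  x: GS value = (-2 - (4)·1.0000 - (-1)·1.0000) / (7) = -0.7143;  x ← (1−ω)·1.0000 + ω·-0.7143 = -0.2000
  y: GS value = (-11 - (4)·-0.2000 - (1)·1.0000) / (6) = -1.8667;  y ← (1−ω)·1.0000 + ω·-1.8667 = -1.0067
  z: GS value = (-10 - (3)·-0.2000 - (-4)·-1.0067) / (11) = -1.2206;  z ← (1−ω)·1.0000 + ω·-1.2206 = -0.5544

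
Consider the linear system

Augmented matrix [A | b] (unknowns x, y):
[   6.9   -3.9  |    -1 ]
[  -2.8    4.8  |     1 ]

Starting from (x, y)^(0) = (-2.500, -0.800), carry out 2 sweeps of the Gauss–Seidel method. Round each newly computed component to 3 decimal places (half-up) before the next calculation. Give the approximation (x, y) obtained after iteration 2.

(-0.224, 0.078)

Iteration 1:
  x = (-1 - (-3.9)·-0.800) / (6.9) = -0.597
  y = (1 - (-2.8)·-0.597) / (4.8) = -0.140
Iteration 2:
  x = (-1 - (-3.9)·-0.140) / (6.9) = -0.224
  y = (1 - (-2.8)·-0.224) / (4.8) = 0.078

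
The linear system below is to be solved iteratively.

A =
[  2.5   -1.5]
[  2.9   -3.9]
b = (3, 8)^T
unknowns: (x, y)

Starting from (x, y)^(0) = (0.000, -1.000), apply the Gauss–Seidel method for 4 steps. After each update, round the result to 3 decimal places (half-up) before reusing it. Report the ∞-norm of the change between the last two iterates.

0.073

Iteration 1:
  x = (3 - (-1.5)·-1.000) / (2.5) = 0.600
  y = (8 - (2.9)·0.600) / (-3.9) = -1.605
Iteration 2:
  x = (3 - (-1.5)·-1.605) / (2.5) = 0.237
  y = (8 - (2.9)·0.237) / (-3.9) = -1.875
Iteration 3:
  x = (3 - (-1.5)·-1.875) / (2.5) = 0.075
  y = (8 - (2.9)·0.075) / (-3.9) = -1.996
Iteration 4:
  x = (3 - (-1.5)·-1.996) / (2.5) = 0.002
  y = (8 - (2.9)·0.002) / (-3.9) = -2.050
Change: (-0.073, -0.054) → max |·| = 0.073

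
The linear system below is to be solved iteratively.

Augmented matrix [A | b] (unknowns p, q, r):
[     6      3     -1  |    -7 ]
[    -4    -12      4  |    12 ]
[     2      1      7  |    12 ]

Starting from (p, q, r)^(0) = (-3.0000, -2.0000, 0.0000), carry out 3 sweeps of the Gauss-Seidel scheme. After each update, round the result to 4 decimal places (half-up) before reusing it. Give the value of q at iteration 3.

Iteration 1:
  p = (-7 - (3)·-2.0000 - (-1)·0.0000) / (6) = -0.1667
  q = (12 - (-4)·-0.1667 - (4)·0.0000) / (-12) = -0.9444
  r = (12 - (2)·-0.1667 - (1)·-0.9444) / (7) = 1.8968
Iteration 2:
  p = (-7 - (3)·-0.9444 - (-1)·1.8968) / (6) = -0.3783
  q = (12 - (-4)·-0.3783 - (4)·1.8968) / (-12) = -0.2416
  r = (12 - (2)·-0.3783 - (1)·-0.2416) / (7) = 1.8569
Iteration 3:
  p = (-7 - (3)·-0.2416 - (-1)·1.8569) / (6) = -0.7364
  q = (12 - (-4)·-0.7364 - (4)·1.8569) / (-12) = -0.1356
  r = (12 - (2)·-0.7364 - (1)·-0.1356) / (7) = 1.9441

-0.1356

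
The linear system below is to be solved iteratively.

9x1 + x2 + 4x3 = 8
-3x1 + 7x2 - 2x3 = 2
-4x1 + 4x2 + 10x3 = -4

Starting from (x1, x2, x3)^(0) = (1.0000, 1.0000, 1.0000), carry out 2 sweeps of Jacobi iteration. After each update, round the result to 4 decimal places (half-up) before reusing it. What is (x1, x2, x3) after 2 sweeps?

Iteration 1:
  x1 = (8 - (1)·1.0000 - (4)·1.0000) / (9) = 0.3333
  x2 = (2 - (-3)·1.0000 - (-2)·1.0000) / (7) = 1.0000
  x3 = (-4 - (-4)·1.0000 - (4)·1.0000) / (10) = -0.4000
Iteration 2:
  x1 = (8 - (1)·1.0000 - (4)·-0.4000) / (9) = 0.9556
  x2 = (2 - (-3)·0.3333 - (-2)·-0.4000) / (7) = 0.3143
  x3 = (-4 - (-4)·0.3333 - (4)·1.0000) / (10) = -0.6667

(0.9556, 0.3143, -0.6667)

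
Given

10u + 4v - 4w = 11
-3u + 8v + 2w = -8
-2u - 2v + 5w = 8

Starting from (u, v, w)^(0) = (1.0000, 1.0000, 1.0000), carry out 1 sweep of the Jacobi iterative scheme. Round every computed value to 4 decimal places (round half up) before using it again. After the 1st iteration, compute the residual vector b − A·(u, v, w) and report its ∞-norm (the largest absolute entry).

Iteration 1:
  u = (11 - (4)·1.0000 - (-4)·1.0000) / (10) = 1.1000
  v = (-8 - (-3)·1.0000 - (2)·1.0000) / (8) = -0.8750
  w = (8 - (-2)·1.0000 - (-2)·1.0000) / (5) = 2.4000
Residual b − A·x = (13.1000, -2.5000, -3.5500); ∞-norm = 13.1000

13.1000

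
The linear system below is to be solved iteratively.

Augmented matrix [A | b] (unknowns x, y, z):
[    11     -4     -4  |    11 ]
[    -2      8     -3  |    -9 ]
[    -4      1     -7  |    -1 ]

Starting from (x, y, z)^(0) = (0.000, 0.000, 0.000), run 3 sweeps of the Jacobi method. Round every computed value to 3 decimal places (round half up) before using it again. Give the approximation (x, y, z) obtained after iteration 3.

Iteration 1:
  x = (11 - (-4)·0.000 - (-4)·0.000) / (11) = 1.000
  y = (-9 - (-2)·0.000 - (-3)·0.000) / (8) = -1.125
  z = (-1 - (-4)·0.000 - (1)·0.000) / (-7) = 0.143
Iteration 2:
  x = (11 - (-4)·-1.125 - (-4)·0.143) / (11) = 0.643
  y = (-9 - (-2)·1.000 - (-3)·0.143) / (8) = -0.821
  z = (-1 - (-4)·1.000 - (1)·-1.125) / (-7) = -0.589
Iteration 3:
  x = (11 - (-4)·-0.821 - (-4)·-0.589) / (11) = 0.487
  y = (-9 - (-2)·0.643 - (-3)·-0.589) / (8) = -1.185
  z = (-1 - (-4)·0.643 - (1)·-0.821) / (-7) = -0.342

(0.487, -1.185, -0.342)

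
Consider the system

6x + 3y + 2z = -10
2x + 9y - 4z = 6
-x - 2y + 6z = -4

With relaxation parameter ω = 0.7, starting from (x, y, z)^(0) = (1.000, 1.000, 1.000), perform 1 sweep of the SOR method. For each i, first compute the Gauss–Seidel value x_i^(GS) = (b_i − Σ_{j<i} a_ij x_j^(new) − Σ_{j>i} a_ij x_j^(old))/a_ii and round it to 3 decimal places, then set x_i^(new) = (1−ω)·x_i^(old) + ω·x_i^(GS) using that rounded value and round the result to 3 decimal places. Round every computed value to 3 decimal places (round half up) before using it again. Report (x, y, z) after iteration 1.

(-1.450, 1.303, -0.032)

Iteration 1:
  x: GS value = (-10 - (3)·1.000 - (2)·1.000) / (6) = -2.500;  x ← (1−ω)·1.000 + ω·-2.500 = -1.450
  y: GS value = (6 - (2)·-1.450 - (-4)·1.000) / (9) = 1.433;  y ← (1−ω)·1.000 + ω·1.433 = 1.303
  z: GS value = (-4 - (-1)·-1.450 - (-2)·1.303) / (6) = -0.474;  z ← (1−ω)·1.000 + ω·-0.474 = -0.032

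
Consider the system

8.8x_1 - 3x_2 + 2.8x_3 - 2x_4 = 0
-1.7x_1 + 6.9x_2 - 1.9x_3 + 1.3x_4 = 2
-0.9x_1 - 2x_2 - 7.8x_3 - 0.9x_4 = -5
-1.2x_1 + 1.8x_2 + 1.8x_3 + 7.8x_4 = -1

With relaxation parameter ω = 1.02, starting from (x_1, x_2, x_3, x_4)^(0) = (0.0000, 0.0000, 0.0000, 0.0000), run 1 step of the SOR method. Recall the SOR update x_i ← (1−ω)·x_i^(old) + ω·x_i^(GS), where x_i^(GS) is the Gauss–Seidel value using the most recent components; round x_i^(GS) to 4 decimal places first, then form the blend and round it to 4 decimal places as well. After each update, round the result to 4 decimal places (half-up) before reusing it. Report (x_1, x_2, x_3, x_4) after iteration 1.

Iteration 1:
  x_1: GS value = (0 - (-3)·0.0000 - (2.8)·0.0000 - (-2)·0.0000) / (8.8) = 0.0000;  x_1 ← (1−ω)·0.0000 + ω·0.0000 = 0.0000
  x_2: GS value = (2 - (-1.7)·0.0000 - (-1.9)·0.0000 - (1.3)·0.0000) / (6.9) = 0.2899;  x_2 ← (1−ω)·0.0000 + ω·0.2899 = 0.2957
  x_3: GS value = (-5 - (-0.9)·0.0000 - (-2)·0.2957 - (-0.9)·0.0000) / (-7.8) = 0.5652;  x_3 ← (1−ω)·0.0000 + ω·0.5652 = 0.5765
  x_4: GS value = (-1 - (-1.2)·0.0000 - (1.8)·0.2957 - (1.8)·0.5765) / (7.8) = -0.3295;  x_4 ← (1−ω)·0.0000 + ω·-0.3295 = -0.3361

(0.0000, 0.2957, 0.5765, -0.3361)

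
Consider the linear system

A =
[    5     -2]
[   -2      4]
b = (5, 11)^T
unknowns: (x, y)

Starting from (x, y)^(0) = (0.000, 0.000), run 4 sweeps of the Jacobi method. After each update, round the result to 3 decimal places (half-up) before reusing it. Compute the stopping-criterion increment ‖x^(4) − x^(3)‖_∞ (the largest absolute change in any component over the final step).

0.220

Iteration 1:
  x = (5 - (-2)·0.000) / (5) = 1.000
  y = (11 - (-2)·0.000) / (4) = 2.750
Iteration 2:
  x = (5 - (-2)·2.750) / (5) = 2.100
  y = (11 - (-2)·1.000) / (4) = 3.250
Iteration 3:
  x = (5 - (-2)·3.250) / (5) = 2.300
  y = (11 - (-2)·2.100) / (4) = 3.800
Iteration 4:
  x = (5 - (-2)·3.800) / (5) = 2.520
  y = (11 - (-2)·2.300) / (4) = 3.900
Change: (0.220, 0.100) → max |·| = 0.220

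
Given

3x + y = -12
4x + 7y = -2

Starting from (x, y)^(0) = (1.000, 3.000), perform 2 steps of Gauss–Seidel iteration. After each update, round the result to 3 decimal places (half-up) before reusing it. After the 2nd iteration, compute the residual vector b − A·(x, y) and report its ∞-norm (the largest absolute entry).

Iteration 1:
  x = (-12 - (1)·3.000) / (3) = -5.000
  y = (-2 - (4)·-5.000) / (7) = 2.571
Iteration 2:
  x = (-12 - (1)·2.571) / (3) = -4.857
  y = (-2 - (4)·-4.857) / (7) = 2.490
Residual b − A·x = (0.081, -0.002); ∞-norm = 0.081

0.081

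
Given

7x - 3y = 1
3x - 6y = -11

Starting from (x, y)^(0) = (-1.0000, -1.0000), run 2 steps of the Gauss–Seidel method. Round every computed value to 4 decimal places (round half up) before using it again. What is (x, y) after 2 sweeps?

(0.8674, 2.2670)

Iteration 1:
  x = (1 - (-3)·-1.0000) / (7) = -0.2857
  y = (-11 - (3)·-0.2857) / (-6) = 1.6905
Iteration 2:
  x = (1 - (-3)·1.6905) / (7) = 0.8674
  y = (-11 - (3)·0.8674) / (-6) = 2.2670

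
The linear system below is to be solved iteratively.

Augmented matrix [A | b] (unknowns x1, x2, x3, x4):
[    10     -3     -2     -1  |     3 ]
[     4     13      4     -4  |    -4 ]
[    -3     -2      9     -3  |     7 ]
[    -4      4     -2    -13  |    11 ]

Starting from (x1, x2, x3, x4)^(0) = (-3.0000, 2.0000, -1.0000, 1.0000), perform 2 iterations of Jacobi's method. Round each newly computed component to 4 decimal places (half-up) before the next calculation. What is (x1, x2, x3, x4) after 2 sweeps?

(0.8650, -0.4644, 1.6000, -0.7991)

Iteration 1:
  x1 = (3 - (-3)·2.0000 - (-2)·-1.0000 - (-1)·1.0000) / (10) = 0.8000
  x2 = (-4 - (4)·-3.0000 - (4)·-1.0000 - (-4)·1.0000) / (13) = 1.2308
  x3 = (7 - (-3)·-3.0000 - (-2)·2.0000 - (-3)·1.0000) / (9) = 0.5556
  x4 = (11 - (-4)·-3.0000 - (4)·2.0000 - (-2)·-1.0000) / (-13) = 0.8462
Iteration 2:
  x1 = (3 - (-3)·1.2308 - (-2)·0.5556 - (-1)·0.8462) / (10) = 0.8650
  x2 = (-4 - (4)·0.8000 - (4)·0.5556 - (-4)·0.8462) / (13) = -0.4644
  x3 = (7 - (-3)·0.8000 - (-2)·1.2308 - (-3)·0.8462) / (9) = 1.6000
  x4 = (11 - (-4)·0.8000 - (4)·1.2308 - (-2)·0.5556) / (-13) = -0.7991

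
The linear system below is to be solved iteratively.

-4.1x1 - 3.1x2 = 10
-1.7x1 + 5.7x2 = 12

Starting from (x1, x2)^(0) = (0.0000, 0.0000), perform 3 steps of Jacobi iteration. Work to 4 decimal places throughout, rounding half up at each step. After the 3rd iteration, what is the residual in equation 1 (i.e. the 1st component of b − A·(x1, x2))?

-1.4717

Iteration 1:
  x1 = (10 - (-3.1)·0.0000) / (-4.1) = -2.4390
  x2 = (12 - (-1.7)·0.0000) / (5.7) = 2.1053
Iteration 2:
  x1 = (10 - (-3.1)·2.1053) / (-4.1) = -4.0308
  x2 = (12 - (-1.7)·-2.4390) / (5.7) = 1.3778
Iteration 3:
  x1 = (10 - (-3.1)·1.3778) / (-4.1) = -3.4808
  x2 = (12 - (-1.7)·-4.0308) / (5.7) = 0.9031
Residual b − A·x = (-1.4717, 0.9350)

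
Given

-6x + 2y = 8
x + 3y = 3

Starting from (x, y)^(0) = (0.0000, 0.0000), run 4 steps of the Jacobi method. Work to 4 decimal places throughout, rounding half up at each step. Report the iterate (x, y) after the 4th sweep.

Iteration 1:
  x = (8 - (2)·0.0000) / (-6) = -1.3333
  y = (3 - (1)·0.0000) / (3) = 1.0000
Iteration 2:
  x = (8 - (2)·1.0000) / (-6) = -1.0000
  y = (3 - (1)·-1.3333) / (3) = 1.4444
Iteration 3:
  x = (8 - (2)·1.4444) / (-6) = -0.8519
  y = (3 - (1)·-1.0000) / (3) = 1.3333
Iteration 4:
  x = (8 - (2)·1.3333) / (-6) = -0.8889
  y = (3 - (1)·-0.8519) / (3) = 1.2840

(-0.8889, 1.2840)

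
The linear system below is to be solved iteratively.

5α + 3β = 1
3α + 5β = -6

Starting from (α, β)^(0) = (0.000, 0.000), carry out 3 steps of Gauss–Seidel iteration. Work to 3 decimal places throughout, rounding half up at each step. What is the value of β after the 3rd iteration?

-1.966

Iteration 1:
  α = (1 - (3)·0.000) / (5) = 0.200
  β = (-6 - (3)·0.200) / (5) = -1.320
Iteration 2:
  α = (1 - (3)·-1.320) / (5) = 0.992
  β = (-6 - (3)·0.992) / (5) = -1.795
Iteration 3:
  α = (1 - (3)·-1.795) / (5) = 1.277
  β = (-6 - (3)·1.277) / (5) = -1.966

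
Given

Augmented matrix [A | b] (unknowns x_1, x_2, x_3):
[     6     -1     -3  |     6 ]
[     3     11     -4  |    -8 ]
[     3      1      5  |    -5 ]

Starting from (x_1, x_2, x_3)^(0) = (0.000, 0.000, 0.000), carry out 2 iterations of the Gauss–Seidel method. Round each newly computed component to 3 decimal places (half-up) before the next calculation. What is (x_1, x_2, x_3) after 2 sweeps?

Iteration 1:
  x_1 = (6 - (-1)·0.000 - (-3)·0.000) / (6) = 1.000
  x_2 = (-8 - (3)·1.000 - (-4)·0.000) / (11) = -1.000
  x_3 = (-5 - (3)·1.000 - (1)·-1.000) / (5) = -1.400
Iteration 2:
  x_1 = (6 - (-1)·-1.000 - (-3)·-1.400) / (6) = 0.133
  x_2 = (-8 - (3)·0.133 - (-4)·-1.400) / (11) = -1.273
  x_3 = (-5 - (3)·0.133 - (1)·-1.273) / (5) = -0.825

(0.133, -1.273, -0.825)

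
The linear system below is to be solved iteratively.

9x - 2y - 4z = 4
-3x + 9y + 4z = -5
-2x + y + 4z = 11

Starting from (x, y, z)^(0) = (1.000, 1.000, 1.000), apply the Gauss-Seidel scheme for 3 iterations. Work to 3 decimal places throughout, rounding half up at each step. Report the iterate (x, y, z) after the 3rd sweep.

Iteration 1:
  x = (4 - (-2)·1.000 - (-4)·1.000) / (9) = 1.111
  y = (-5 - (-3)·1.111 - (4)·1.000) / (9) = -0.630
  z = (11 - (-2)·1.111 - (1)·-0.630) / (4) = 3.463
Iteration 2:
  x = (4 - (-2)·-0.630 - (-4)·3.463) / (9) = 1.844
  y = (-5 - (-3)·1.844 - (4)·3.463) / (9) = -1.480
  z = (11 - (-2)·1.844 - (1)·-1.480) / (4) = 4.042
Iteration 3:
  x = (4 - (-2)·-1.480 - (-4)·4.042) / (9) = 1.912
  y = (-5 - (-3)·1.912 - (4)·4.042) / (9) = -1.715
  z = (11 - (-2)·1.912 - (1)·-1.715) / (4) = 4.135

(1.912, -1.715, 4.135)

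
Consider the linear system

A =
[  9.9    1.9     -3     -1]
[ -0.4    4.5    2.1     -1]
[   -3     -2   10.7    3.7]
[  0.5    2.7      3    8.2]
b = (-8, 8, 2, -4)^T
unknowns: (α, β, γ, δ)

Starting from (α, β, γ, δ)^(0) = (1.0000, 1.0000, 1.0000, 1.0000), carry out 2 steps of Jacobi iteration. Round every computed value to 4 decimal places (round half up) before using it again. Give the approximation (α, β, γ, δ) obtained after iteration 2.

Iteration 1:
  α = (-8 - (1.9)·1.0000 - (-3)·1.0000 - (-1)·1.0000) / (9.9) = -0.5960
  β = (8 - (-0.4)·1.0000 - (2.1)·1.0000 - (-1)·1.0000) / (4.5) = 1.6222
  γ = (2 - (-3)·1.0000 - (-2)·1.0000 - (3.7)·1.0000) / (10.7) = 0.3084
  δ = (-4 - (0.5)·1.0000 - (2.7)·1.0000 - (3)·1.0000) / (8.2) = -1.2439
Iteration 2:
  α = (-8 - (1.9)·1.6222 - (-3)·0.3084 - (-1)·-1.2439) / (9.9) = -1.1516
  β = (8 - (-0.4)·-0.5960 - (2.1)·0.3084 - (-1)·-1.2439) / (4.5) = 1.3045
  γ = (2 - (-3)·-0.5960 - (-2)·1.6222 - (3.7)·-1.2439) / (10.7) = 0.7532
  δ = (-4 - (0.5)·-0.5960 - (2.7)·1.6222 - (3)·0.3084) / (8.2) = -1.0984

(-1.1516, 1.3045, 0.7532, -1.0984)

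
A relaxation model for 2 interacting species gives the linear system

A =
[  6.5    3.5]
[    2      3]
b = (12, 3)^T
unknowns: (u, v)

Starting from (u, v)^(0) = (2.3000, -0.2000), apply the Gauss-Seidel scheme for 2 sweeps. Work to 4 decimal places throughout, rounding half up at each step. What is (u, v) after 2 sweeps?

Iteration 1:
  u = (12 - (3.5)·-0.2000) / (6.5) = 1.9538
  v = (3 - (2)·1.9538) / (3) = -0.3025
Iteration 2:
  u = (12 - (3.5)·-0.3025) / (6.5) = 2.0090
  v = (3 - (2)·2.0090) / (3) = -0.3393

(2.0090, -0.3393)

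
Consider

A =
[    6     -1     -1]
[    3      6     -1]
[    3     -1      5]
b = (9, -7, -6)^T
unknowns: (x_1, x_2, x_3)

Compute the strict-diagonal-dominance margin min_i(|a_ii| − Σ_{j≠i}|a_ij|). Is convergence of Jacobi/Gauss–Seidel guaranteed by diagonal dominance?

row 1: |6| − (1+1) = 4
row 2: |6| − (3+1) = 2
row 3: |5| − (3+1) = 1
minimum over rows = 1 → strictly diagonally dominant (convergence guaranteed)

1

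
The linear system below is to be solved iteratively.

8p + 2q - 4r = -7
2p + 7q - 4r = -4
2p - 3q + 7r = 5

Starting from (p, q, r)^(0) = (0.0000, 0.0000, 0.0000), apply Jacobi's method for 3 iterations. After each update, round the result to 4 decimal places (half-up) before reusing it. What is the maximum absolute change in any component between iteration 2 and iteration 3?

0.1620

Iteration 1:
  p = (-7 - (2)·0.0000 - (-4)·0.0000) / (8) = -0.8750
  q = (-4 - (2)·0.0000 - (-4)·0.0000) / (7) = -0.5714
  r = (5 - (2)·0.0000 - (-3)·0.0000) / (7) = 0.7143
Iteration 2:
  p = (-7 - (2)·-0.5714 - (-4)·0.7143) / (8) = -0.3750
  q = (-4 - (2)·-0.8750 - (-4)·0.7143) / (7) = 0.0867
  r = (5 - (2)·-0.8750 - (-3)·-0.5714) / (7) = 0.7194
Iteration 3:
  p = (-7 - (2)·0.0867 - (-4)·0.7194) / (8) = -0.5370
  q = (-4 - (2)·-0.3750 - (-4)·0.7194) / (7) = -0.0532
  r = (5 - (2)·-0.3750 - (-3)·0.0867) / (7) = 0.8586
Change: (-0.1620, -0.1399, 0.1392) → max |·| = 0.1620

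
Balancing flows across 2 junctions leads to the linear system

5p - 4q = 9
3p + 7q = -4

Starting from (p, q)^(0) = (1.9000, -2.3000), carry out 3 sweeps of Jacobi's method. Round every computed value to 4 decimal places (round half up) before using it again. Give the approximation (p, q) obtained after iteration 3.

Iteration 1:
  p = (9 - (-4)·-2.3000) / (5) = -0.0400
  q = (-4 - (3)·1.9000) / (7) = -1.3857
Iteration 2:
  p = (9 - (-4)·-1.3857) / (5) = 0.6914
  q = (-4 - (3)·-0.0400) / (7) = -0.5543
Iteration 3:
  p = (9 - (-4)·-0.5543) / (5) = 1.3566
  q = (-4 - (3)·0.6914) / (7) = -0.8677

(1.3566, -0.8677)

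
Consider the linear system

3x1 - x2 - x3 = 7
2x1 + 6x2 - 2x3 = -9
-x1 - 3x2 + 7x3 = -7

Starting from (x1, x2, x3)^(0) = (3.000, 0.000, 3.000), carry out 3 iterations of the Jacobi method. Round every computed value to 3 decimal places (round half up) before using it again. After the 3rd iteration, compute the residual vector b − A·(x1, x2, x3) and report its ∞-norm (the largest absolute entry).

Iteration 1:
  x1 = (7 - (-1)·0.000 - (-1)·3.000) / (3) = 3.333
  x2 = (-9 - (2)·3.000 - (-2)·3.000) / (6) = -1.500
  x3 = (-7 - (-1)·3.000 - (-3)·0.000) / (7) = -0.571
Iteration 2:
  x1 = (7 - (-1)·-1.500 - (-1)·-0.571) / (3) = 1.643
  x2 = (-9 - (2)·3.333 - (-2)·-0.571) / (6) = -2.801
  x3 = (-7 - (-1)·3.333 - (-3)·-1.500) / (7) = -1.167
Iteration 3:
  x1 = (7 - (-1)·-2.801 - (-1)·-1.167) / (3) = 1.011
  x2 = (-9 - (2)·1.643 - (-2)·-1.167) / (6) = -2.437
  x3 = (-7 - (-1)·1.643 - (-3)·-2.801) / (7) = -1.966
Residual b − A·x = (-0.436, -0.332, 0.462); ∞-norm = 0.462

0.462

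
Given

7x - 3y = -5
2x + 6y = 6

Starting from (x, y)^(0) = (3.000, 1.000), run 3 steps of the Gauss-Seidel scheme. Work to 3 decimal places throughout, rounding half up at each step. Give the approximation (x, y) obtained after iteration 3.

(-0.251, 1.084)

Iteration 1:
  x = (-5 - (-3)·1.000) / (7) = -0.286
  y = (6 - (2)·-0.286) / (6) = 1.095
Iteration 2:
  x = (-5 - (-3)·1.095) / (7) = -0.245
  y = (6 - (2)·-0.245) / (6) = 1.082
Iteration 3:
  x = (-5 - (-3)·1.082) / (7) = -0.251
  y = (6 - (2)·-0.251) / (6) = 1.084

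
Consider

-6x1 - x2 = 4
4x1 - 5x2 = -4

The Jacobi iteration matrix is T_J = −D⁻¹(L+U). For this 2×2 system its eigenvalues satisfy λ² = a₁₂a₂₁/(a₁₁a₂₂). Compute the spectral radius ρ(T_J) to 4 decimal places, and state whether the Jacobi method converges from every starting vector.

a₁₂a₂₁/(a₁₁a₂₂) = (-1)·(4) / ((-6)·(-5)) = -0.133333
ρ = √|-0.133333| = √0.133333 = 0.3651
ρ < 1, so Jacobi converges

0.3651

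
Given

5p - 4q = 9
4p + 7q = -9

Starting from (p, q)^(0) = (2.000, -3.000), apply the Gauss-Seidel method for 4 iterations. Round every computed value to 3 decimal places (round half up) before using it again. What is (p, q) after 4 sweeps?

Iteration 1:
  p = (9 - (-4)·-3.000) / (5) = -0.600
  q = (-9 - (4)·-0.600) / (7) = -0.943
Iteration 2:
  p = (9 - (-4)·-0.943) / (5) = 1.046
  q = (-9 - (4)·1.046) / (7) = -1.883
Iteration 3:
  p = (9 - (-4)·-1.883) / (5) = 0.294
  q = (-9 - (4)·0.294) / (7) = -1.454
Iteration 4:
  p = (9 - (-4)·-1.454) / (5) = 0.637
  q = (-9 - (4)·0.637) / (7) = -1.650

(0.637, -1.650)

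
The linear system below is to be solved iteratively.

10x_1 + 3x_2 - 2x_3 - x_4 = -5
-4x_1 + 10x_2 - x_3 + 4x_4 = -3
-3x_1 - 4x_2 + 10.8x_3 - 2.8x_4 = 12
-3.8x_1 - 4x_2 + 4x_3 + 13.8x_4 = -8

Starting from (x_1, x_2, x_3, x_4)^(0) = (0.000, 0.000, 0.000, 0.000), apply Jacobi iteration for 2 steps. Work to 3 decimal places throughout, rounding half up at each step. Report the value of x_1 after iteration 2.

Iteration 1:
  x_1 = (-5 - (3)·0.000 - (-2)·0.000 - (-1)·0.000) / (10) = -0.500
  x_2 = (-3 - (-4)·0.000 - (-1)·0.000 - (4)·0.000) / (10) = -0.300
  x_3 = (12 - (-3)·0.000 - (-4)·0.000 - (-2.8)·0.000) / (10.8) = 1.111
  x_4 = (-8 - (-3.8)·0.000 - (-4)·0.000 - (4)·0.000) / (13.8) = -0.580
Iteration 2:
  x_1 = (-5 - (3)·-0.300 - (-2)·1.111 - (-1)·-0.580) / (10) = -0.246
  x_2 = (-3 - (-4)·-0.500 - (-1)·1.111 - (4)·-0.580) / (10) = -0.157
  x_3 = (12 - (-3)·-0.500 - (-4)·-0.300 - (-2.8)·-0.580) / (10.8) = 0.711
  x_4 = (-8 - (-3.8)·-0.500 - (-4)·-0.300 - (4)·1.111) / (13.8) = -1.126

-0.246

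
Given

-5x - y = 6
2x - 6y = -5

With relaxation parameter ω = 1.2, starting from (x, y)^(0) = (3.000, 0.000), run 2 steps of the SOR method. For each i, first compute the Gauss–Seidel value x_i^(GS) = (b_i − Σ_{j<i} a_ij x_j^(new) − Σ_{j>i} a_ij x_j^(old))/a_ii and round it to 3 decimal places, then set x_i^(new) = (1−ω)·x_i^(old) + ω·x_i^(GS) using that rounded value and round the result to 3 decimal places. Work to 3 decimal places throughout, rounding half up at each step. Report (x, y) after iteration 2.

(-1.076, 0.533)

Iteration 1:
  x: GS value = (6 - (-1)·0.000) / (-5) = -1.200;  x ← (1−ω)·3.000 + ω·-1.200 = -2.040
  y: GS value = (-5 - (2)·-2.040) / (-6) = 0.153;  y ← (1−ω)·0.000 + ω·0.153 = 0.184
Iteration 2:
  x: GS value = (6 - (-1)·0.184) / (-5) = -1.237;  x ← (1−ω)·-2.040 + ω·-1.237 = -1.076
  y: GS value = (-5 - (2)·-1.076) / (-6) = 0.475;  y ← (1−ω)·0.184 + ω·0.475 = 0.533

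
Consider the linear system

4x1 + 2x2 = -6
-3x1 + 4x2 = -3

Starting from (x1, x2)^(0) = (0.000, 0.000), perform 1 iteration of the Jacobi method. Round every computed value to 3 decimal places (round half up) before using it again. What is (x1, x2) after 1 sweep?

(-1.500, -0.750)

Iteration 1:
  x1 = (-6 - (2)·0.000) / (4) = -1.500
  x2 = (-3 - (-3)·0.000) / (4) = -0.750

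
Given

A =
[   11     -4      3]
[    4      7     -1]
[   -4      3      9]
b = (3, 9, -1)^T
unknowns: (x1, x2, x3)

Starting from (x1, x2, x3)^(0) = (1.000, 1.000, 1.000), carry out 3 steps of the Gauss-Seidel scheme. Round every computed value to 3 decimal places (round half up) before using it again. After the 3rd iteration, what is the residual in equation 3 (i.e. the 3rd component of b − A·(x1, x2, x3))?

0.004

Iteration 1:
  x1 = (3 - (-4)·1.000 - (3)·1.000) / (11) = 0.364
  x2 = (9 - (4)·0.364 - (-1)·1.000) / (7) = 1.221
  x3 = (-1 - (-4)·0.364 - (3)·1.221) / (9) = -0.356
Iteration 2:
  x1 = (3 - (-4)·1.221 - (3)·-0.356) / (11) = 0.814
  x2 = (9 - (4)·0.814 - (-1)·-0.356) / (7) = 0.770
  x3 = (-1 - (-4)·0.814 - (3)·0.770) / (9) = -0.006
Iteration 3:
  x1 = (3 - (-4)·0.770 - (3)·-0.006) / (11) = 0.554
  x2 = (9 - (4)·0.554 - (-1)·-0.006) / (7) = 0.968
  x3 = (-1 - (-4)·0.554 - (3)·0.968) / (9) = -0.188
Residual b − A·x = (1.342, -0.180, 0.004)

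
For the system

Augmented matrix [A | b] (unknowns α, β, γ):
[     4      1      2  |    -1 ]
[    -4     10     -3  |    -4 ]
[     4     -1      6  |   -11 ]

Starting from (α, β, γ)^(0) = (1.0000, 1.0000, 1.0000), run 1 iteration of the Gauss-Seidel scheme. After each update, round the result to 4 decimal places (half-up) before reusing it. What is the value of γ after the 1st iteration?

-1.2500

Iteration 1:
  α = (-1 - (1)·1.0000 - (2)·1.0000) / (4) = -1.0000
  β = (-4 - (-4)·-1.0000 - (-3)·1.0000) / (10) = -0.5000
  γ = (-11 - (4)·-1.0000 - (-1)·-0.5000) / (6) = -1.2500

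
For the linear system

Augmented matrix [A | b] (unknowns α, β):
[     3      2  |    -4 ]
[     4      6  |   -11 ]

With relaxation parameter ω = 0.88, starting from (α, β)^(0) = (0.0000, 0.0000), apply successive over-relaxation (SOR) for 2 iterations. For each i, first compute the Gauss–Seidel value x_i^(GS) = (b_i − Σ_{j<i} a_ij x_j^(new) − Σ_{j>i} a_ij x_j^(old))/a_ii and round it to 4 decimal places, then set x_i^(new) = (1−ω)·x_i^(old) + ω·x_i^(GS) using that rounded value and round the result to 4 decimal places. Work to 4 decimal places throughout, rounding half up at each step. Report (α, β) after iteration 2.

(-0.7715, -1.2717)

Iteration 1:
  α: GS value = (-4 - (2)·0.0000) / (3) = -1.3333;  α ← (1−ω)·0.0000 + ω·-1.3333 = -1.1733
  β: GS value = (-11 - (4)·-1.1733) / (6) = -1.0511;  β ← (1−ω)·0.0000 + ω·-1.0511 = -0.9250
Iteration 2:
  α: GS value = (-4 - (2)·-0.9250) / (3) = -0.7167;  α ← (1−ω)·-1.1733 + ω·-0.7167 = -0.7715
  β: GS value = (-11 - (4)·-0.7715) / (6) = -1.3190;  β ← (1−ω)·-0.9250 + ω·-1.3190 = -1.2717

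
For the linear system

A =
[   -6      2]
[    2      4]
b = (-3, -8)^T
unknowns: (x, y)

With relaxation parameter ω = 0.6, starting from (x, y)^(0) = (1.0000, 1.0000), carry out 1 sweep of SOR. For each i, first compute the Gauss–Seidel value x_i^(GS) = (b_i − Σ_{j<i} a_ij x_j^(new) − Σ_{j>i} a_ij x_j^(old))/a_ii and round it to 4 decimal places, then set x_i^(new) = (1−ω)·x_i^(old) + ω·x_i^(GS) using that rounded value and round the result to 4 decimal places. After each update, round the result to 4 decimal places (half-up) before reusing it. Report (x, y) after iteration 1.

Iteration 1:
  x: GS value = (-3 - (2)·1.0000) / (-6) = 0.8333;  x ← (1−ω)·1.0000 + ω·0.8333 = 0.9000
  y: GS value = (-8 - (2)·0.9000) / (4) = -2.4500;  y ← (1−ω)·1.0000 + ω·-2.4500 = -1.0700

(0.9000, -1.0700)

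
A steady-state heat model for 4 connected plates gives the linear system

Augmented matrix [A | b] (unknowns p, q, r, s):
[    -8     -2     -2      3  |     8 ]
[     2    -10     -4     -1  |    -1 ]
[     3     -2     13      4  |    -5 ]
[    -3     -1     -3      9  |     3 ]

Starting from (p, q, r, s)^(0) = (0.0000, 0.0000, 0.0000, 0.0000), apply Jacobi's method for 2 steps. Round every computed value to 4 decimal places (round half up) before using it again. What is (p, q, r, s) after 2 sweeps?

(-0.8039, 0.0205, -0.2410, -0.1171)

Iteration 1:
  p = (8 - (-2)·0.0000 - (-2)·0.0000 - (3)·0.0000) / (-8) = -1.0000
  q = (-1 - (2)·0.0000 - (-4)·0.0000 - (-1)·0.0000) / (-10) = 0.1000
  r = (-5 - (3)·0.0000 - (-2)·0.0000 - (4)·0.0000) / (13) = -0.3846
  s = (3 - (-3)·0.0000 - (-1)·0.0000 - (-3)·0.0000) / (9) = 0.3333
Iteration 2:
  p = (8 - (-2)·0.1000 - (-2)·-0.3846 - (3)·0.3333) / (-8) = -0.8039
  q = (-1 - (2)·-1.0000 - (-4)·-0.3846 - (-1)·0.3333) / (-10) = 0.0205
  r = (-5 - (3)·-1.0000 - (-2)·0.1000 - (4)·0.3333) / (13) = -0.2410
  s = (3 - (-3)·-1.0000 - (-1)·0.1000 - (-3)·-0.3846) / (9) = -0.1171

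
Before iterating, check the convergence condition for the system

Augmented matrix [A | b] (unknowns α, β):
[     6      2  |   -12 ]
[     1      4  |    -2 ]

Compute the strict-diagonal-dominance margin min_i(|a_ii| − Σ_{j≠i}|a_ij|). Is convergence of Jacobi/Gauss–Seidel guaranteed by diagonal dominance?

row 1: |6| − (2) = 4
row 2: |4| − (1) = 3
minimum over rows = 3 → strictly diagonally dominant (convergence guaranteed)

3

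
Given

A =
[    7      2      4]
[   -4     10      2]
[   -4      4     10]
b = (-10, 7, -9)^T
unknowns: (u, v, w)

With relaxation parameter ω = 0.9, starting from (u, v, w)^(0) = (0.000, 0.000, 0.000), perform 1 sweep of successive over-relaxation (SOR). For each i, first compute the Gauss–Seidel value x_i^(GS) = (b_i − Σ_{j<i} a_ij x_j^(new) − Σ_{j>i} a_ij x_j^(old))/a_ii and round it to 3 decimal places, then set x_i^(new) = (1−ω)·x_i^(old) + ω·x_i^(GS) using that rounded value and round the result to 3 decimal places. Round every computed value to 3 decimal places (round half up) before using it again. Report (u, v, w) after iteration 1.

(-1.286, 0.167, -1.333)

Iteration 1:
  u: GS value = (-10 - (2)·0.000 - (4)·0.000) / (7) = -1.429;  u ← (1−ω)·0.000 + ω·-1.429 = -1.286
  v: GS value = (7 - (-4)·-1.286 - (2)·0.000) / (10) = 0.186;  v ← (1−ω)·0.000 + ω·0.186 = 0.167
  w: GS value = (-9 - (-4)·-1.286 - (4)·0.167) / (10) = -1.481;  w ← (1−ω)·0.000 + ω·-1.481 = -1.333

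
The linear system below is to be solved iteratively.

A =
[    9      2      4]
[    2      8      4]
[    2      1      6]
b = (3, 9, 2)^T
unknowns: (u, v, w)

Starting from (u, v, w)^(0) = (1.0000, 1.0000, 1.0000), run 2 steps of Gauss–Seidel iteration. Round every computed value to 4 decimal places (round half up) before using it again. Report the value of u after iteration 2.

Iteration 1:
  u = (3 - (2)·1.0000 - (4)·1.0000) / (9) = -0.3333
  v = (9 - (2)·-0.3333 - (4)·1.0000) / (8) = 0.7083
  w = (2 - (2)·-0.3333 - (1)·0.7083) / (6) = 0.3264
Iteration 2:
  u = (3 - (2)·0.7083 - (4)·0.3264) / (9) = 0.0309
  v = (9 - (2)·0.0309 - (4)·0.3264) / (8) = 0.9541
  w = (2 - (2)·0.0309 - (1)·0.9541) / (6) = 0.1640

0.0309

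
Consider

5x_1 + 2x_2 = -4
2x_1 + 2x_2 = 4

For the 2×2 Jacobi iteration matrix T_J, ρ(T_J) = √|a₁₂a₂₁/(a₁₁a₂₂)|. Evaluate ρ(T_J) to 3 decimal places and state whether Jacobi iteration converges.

0.632

a₁₂a₂₁/(a₁₁a₂₂) = (2)·(2) / ((5)·(2)) = 0.400000
ρ = √|0.400000| = √0.400000 = 0.632
ρ < 1, so Jacobi converges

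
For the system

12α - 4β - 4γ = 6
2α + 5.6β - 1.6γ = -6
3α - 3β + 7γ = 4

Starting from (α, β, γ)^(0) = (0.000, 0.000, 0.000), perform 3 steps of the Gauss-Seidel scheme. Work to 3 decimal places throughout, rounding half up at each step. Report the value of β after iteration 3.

Iteration 1:
  α = (6 - (-4)·0.000 - (-4)·0.000) / (12) = 0.500
  β = (-6 - (2)·0.500 - (-1.6)·0.000) / (5.6) = -1.250
  γ = (4 - (3)·0.500 - (-3)·-1.250) / (7) = -0.179
Iteration 2:
  α = (6 - (-4)·-1.250 - (-4)·-0.179) / (12) = 0.024
  β = (-6 - (2)·0.024 - (-1.6)·-0.179) / (5.6) = -1.131
  γ = (4 - (3)·0.024 - (-3)·-1.131) / (7) = 0.076
Iteration 3:
  α = (6 - (-4)·-1.131 - (-4)·0.076) / (12) = 0.148
  β = (-6 - (2)·0.148 - (-1.6)·0.076) / (5.6) = -1.103
  γ = (4 - (3)·0.148 - (-3)·-1.103) / (7) = 0.035

-1.103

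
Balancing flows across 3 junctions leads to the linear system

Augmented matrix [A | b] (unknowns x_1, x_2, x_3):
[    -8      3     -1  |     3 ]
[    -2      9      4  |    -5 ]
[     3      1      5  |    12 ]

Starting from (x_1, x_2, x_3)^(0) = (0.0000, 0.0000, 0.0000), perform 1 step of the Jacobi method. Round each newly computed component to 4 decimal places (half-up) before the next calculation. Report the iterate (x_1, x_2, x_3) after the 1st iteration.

Iteration 1:
  x_1 = (3 - (3)·0.0000 - (-1)·0.0000) / (-8) = -0.3750
  x_2 = (-5 - (-2)·0.0000 - (4)·0.0000) / (9) = -0.5556
  x_3 = (12 - (3)·0.0000 - (1)·0.0000) / (5) = 2.4000

(-0.3750, -0.5556, 2.4000)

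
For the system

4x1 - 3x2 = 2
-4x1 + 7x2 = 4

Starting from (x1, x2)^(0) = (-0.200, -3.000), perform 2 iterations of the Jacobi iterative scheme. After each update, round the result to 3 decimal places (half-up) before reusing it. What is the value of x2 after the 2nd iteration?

Iteration 1:
  x1 = (2 - (-3)·-3.000) / (4) = -1.750
  x2 = (4 - (-4)·-0.200) / (7) = 0.457
Iteration 2:
  x1 = (2 - (-3)·0.457) / (4) = 0.843
  x2 = (4 - (-4)·-1.750) / (7) = -0.429

-0.429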